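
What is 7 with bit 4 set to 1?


7 | (1 << 4) = 7 | 16 = 23

23


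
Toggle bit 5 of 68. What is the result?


68 ^ (1 << 5) = 68 ^ 32 = 100

100


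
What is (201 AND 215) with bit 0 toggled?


Step 1: 201 & 215 = 193
Step 2: 193 ^ (1 << 0) = 193 ^ 1 = 192

192


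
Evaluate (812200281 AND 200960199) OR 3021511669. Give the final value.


Step 1: 812200281 & 200960199 = 6824001
Step 2: 6824001 | 3021511669 = 3027811317

3027811317


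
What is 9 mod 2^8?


9 & 255 = 9

9


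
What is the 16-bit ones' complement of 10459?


10459 ^ 65535 = 55076

55076


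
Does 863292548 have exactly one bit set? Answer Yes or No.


0b110011011101001100110010000100. Multiple bits set => No

No


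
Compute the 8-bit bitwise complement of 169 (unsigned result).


~0b10101001 = 0b1010110 = 86 (8-bit unsigned)

86


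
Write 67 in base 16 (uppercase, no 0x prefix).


67 = 43 hex

43


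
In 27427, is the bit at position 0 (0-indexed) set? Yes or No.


0b110101100100011, bit 0 = 1. Yes

Yes


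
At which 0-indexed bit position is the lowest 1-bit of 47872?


0b1011101100000000. Lowest set bit at position 8

8


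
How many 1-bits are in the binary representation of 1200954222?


0b1000111100101010001101101101110 has 17 set bits

17


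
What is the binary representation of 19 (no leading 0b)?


19 = 10011 in binary

10011


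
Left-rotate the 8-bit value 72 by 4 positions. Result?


Rotate 0b1001000 left by 4 (8-bit) = 0b10000100 = 132

132


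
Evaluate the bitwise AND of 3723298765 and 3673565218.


0b11011101111011010000011111001101 & 0b11011010111101100010100000100010 = 0b11011000111001000000000000000000 = 3638820864

3638820864


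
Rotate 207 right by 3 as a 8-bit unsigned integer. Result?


Rotate 0b11001111 right by 3 (8-bit) = 0b11111001 = 249

249


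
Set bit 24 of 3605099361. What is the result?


3605099361 | (1 << 24) = 3605099361 | 16777216 = 3621876577

3621876577


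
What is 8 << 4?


0b1000 << 4 = 0b10000000 = 128

128


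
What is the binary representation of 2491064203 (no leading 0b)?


2491064203 = 10010100011110101001111110001011 in binary

10010100011110101001111110001011


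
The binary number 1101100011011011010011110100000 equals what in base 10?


1101100011011011010011110100000 in decimal = 1819125664

1819125664


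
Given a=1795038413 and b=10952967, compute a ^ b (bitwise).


1795038413 ^ 10952967 = 1784233418

1784233418


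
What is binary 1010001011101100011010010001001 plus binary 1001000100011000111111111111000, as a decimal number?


1010001011101100011010010001001 + 1001000100011000111111111111000 = 10011010000000101011010010000001 = 2583868545

2583868545


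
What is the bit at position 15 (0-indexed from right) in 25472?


0b110001110000000, position 15 = 0

0


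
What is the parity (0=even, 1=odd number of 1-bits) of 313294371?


0b10010101011000111111000100011 has 15 ones => parity 1

1


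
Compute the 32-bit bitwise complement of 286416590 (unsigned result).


~0b10001000100100101111011001110 = 0b11101110111011011010000100110001 = 4008550705 (32-bit unsigned)

4008550705


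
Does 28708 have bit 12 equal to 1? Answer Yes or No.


0b111000000100100, bit 12 = 1. Yes

Yes


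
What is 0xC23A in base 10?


C23A hex = 49722 decimal

49722


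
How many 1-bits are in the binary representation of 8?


0b1000 has 1 set bits

1


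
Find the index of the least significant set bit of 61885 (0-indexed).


0b1111000110111101. Lowest set bit at position 0

0


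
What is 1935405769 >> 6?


0b1110011010110111111001011001001 >> 6 = 0b1110011010110111111001011 = 30240715

30240715


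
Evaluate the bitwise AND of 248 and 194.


0b11111000 & 0b11000010 = 0b11000000 = 192

192


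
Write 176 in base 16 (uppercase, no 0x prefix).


176 = B0 hex

B0


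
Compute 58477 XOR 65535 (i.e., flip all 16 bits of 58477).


58477 ^ 65535 = 7058

7058


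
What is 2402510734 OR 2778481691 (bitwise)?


0b10001111001100110110011110001110 | 0b10100101100111000100010000011011 = 0b10101111101111110110011110011111 = 2948556703

2948556703


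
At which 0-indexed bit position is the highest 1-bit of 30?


0b11110. Highest set bit at position 4

4


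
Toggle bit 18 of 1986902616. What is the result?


1986902616 ^ (1 << 18) = 1986902616 ^ 262144 = 1986640472

1986640472


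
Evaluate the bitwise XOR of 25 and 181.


0b11001 ^ 0b10110101 = 0b10101100 = 172

172


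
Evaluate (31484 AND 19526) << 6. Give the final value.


Step 1: 31484 & 19526 = 18500
Step 2: 18500 << 6 = 1184000

1184000


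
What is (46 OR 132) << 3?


Step 1: 46 | 132 = 174
Step 2: 174 << 3 = 1392

1392


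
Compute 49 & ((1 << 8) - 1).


49 & 255 = 49

49


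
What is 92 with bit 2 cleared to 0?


92 & ~(1 << 2) = 88

88


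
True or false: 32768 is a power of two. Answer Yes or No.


0b1000000000000000. Only one bit set => Yes

Yes


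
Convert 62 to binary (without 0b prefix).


62 = 111110 in binary

111110


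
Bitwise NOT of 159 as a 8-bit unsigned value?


~0b10011111 = 0b1100000 = 96 (8-bit unsigned)

96


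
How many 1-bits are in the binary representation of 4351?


0b1000011111111 has 9 set bits

9


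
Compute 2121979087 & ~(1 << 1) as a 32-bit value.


2121979087 & ~(1 << 1) = 2121979085

2121979085


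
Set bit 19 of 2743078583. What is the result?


2743078583 | (1 << 19) = 2743078583 | 524288 = 2743602871

2743602871


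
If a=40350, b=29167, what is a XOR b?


40350 ^ 29167 = 60529

60529


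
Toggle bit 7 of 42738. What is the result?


42738 ^ (1 << 7) = 42738 ^ 128 = 42610

42610


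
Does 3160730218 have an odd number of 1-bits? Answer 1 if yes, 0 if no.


0b10111100011001001110101001101010 has 17 ones => parity 1

1


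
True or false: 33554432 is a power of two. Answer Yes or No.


0b10000000000000000000000000. Only one bit set => Yes

Yes


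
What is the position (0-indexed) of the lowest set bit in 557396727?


0b100001001110010011001011110111. Lowest set bit at position 0

0


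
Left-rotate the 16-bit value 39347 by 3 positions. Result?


Rotate 0b1001100110110011 left by 3 (16-bit) = 0b1100110110011100 = 52636

52636


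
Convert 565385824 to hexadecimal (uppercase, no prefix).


565385824 = 21B31A60 hex

21B31A60


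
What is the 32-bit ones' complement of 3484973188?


3484973188 ^ 4294967295 = 809994107

809994107


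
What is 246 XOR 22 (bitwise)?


0b11110110 ^ 0b10110 = 0b11100000 = 224

224


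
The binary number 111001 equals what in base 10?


111001 in decimal = 57

57


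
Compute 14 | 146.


0b1110 | 0b10010010 = 0b10011110 = 158

158


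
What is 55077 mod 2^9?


55077 & 511 = 293

293


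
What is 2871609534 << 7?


0b10101011001010010100100010111110 << 7 = 0b101010110010100101001000101111100000000 = 367566020352

367566020352


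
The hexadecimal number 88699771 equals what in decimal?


88699771 hex = 2288621425 decimal

2288621425


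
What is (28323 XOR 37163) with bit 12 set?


Step 1: 28323 ^ 37163 = 65416
Step 2: 65416 | (1 << 12) = 65416 | 4096 = 65416

65416


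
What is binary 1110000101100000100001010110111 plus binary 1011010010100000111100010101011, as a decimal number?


1110000101100000100001010110111 + 1011010010100000111100010101011 = 11001011000000001011101101100010 = 3405822818

3405822818


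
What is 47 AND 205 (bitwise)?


0b101111 & 0b11001101 = 0b1101 = 13

13


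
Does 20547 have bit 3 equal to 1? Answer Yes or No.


0b101000001000011, bit 3 = 0. No

No


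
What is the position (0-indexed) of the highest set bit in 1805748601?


0b1101011101000011000100101111001. Highest set bit at position 30

30


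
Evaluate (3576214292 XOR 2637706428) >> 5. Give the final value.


Step 1: 3576214292 ^ 2637706428 = 1209042856
Step 2: 1209042856 >> 5 = 37782589

37782589


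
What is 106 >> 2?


0b1101010 >> 2 = 0b11010 = 26

26


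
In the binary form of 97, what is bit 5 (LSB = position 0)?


0b1100001, position 5 = 1

1


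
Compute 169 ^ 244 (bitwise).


0b10101001 ^ 0b11110100 = 0b1011101 = 93

93


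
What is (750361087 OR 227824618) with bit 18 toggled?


Step 1: 750361087 | 227824618 = 767417343
Step 2: 767417343 ^ (1 << 18) = 767417343 ^ 262144 = 767155199

767155199


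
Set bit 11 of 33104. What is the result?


33104 | (1 << 11) = 33104 | 2048 = 35152

35152


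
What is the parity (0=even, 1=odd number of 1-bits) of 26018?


0b110010110100010 has 7 ones => parity 1

1


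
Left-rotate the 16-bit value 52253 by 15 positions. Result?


Rotate 0b1100110000011101 left by 15 (16-bit) = 0b1110011000001110 = 58894

58894


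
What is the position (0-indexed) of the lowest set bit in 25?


0b11001. Lowest set bit at position 0

0


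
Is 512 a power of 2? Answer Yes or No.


0b1000000000. Only one bit set => Yes

Yes


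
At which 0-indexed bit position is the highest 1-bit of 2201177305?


0b10000011001100110100110011011001. Highest set bit at position 31

31


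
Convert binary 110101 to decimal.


110101 in decimal = 53

53


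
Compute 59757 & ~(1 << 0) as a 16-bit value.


59757 & ~(1 << 0) = 59756

59756


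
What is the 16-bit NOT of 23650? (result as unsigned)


~0b101110001100010 = 0b1010001110011101 = 41885 (16-bit unsigned)

41885


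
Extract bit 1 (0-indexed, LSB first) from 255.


0b11111111, position 1 = 1

1


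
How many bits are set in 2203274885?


0b10000011010100110100111010000101 has 14 set bits

14


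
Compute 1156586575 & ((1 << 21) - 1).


1156586575 & 2097151 = 1055823

1055823


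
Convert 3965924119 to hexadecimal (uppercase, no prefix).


3965924119 = EC633317 hex

EC633317


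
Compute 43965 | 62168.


0b1010101110111101 | 0b1111001011011000 = 0b1111101111111101 = 64509

64509


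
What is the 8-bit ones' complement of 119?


119 ^ 255 = 136

136


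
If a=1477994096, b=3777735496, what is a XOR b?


1477994096 ^ 3777735496 = 3107179832

3107179832


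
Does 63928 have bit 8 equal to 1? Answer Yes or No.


0b1111100110111000, bit 8 = 1. Yes

Yes


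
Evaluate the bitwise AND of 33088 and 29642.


0b1000000101000000 & 0b111001111001010 = 0b101000000 = 320

320


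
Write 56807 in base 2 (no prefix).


56807 = 1101110111100111 in binary

1101110111100111


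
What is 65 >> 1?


0b1000001 >> 1 = 0b100000 = 32

32


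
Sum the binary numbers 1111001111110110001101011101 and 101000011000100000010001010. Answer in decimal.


1111001111110110001101011101 + 101000011000100000010001010 = 10100010010111010001111100111 = 340501479

340501479


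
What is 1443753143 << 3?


0b1010110000011011110110010110111 << 3 = 0b1010110000011011110110010110111000 = 11550025144

11550025144


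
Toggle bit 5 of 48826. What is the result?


48826 ^ (1 << 5) = 48826 ^ 32 = 48794

48794


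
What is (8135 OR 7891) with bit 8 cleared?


Step 1: 8135 | 7891 = 8151
Step 2: 8151 & ~(1 << 8) = 7895

7895


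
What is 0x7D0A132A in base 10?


7D0A132A hex = 2097812266 decimal

2097812266


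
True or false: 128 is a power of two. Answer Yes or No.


0b10000000. Only one bit set => Yes

Yes


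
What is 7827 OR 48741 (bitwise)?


0b1111010010011 | 0b1011111001100101 = 0b1011111011110111 = 48887

48887


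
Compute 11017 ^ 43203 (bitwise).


0b10101100001001 ^ 0b1010100011000011 = 0b1000001111001010 = 33738

33738


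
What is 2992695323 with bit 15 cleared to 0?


2992695323 & ~(1 << 15) = 2992662555

2992662555


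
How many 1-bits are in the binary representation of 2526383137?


0b10010110100101011000110000100001 has 13 set bits

13


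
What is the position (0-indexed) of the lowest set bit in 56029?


0b1101101011011101. Lowest set bit at position 0

0


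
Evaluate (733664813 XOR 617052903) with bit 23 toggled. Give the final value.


Step 1: 733664813 ^ 617052903 = 259894474
Step 2: 259894474 ^ (1 << 23) = 259894474 ^ 8388608 = 268283082

268283082


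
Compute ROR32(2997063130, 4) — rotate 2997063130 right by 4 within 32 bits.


Rotate 0b10110010101000111000110111011010 right by 4 (32-bit) = 0b10101011001010100011100011011101 = 2871671005

2871671005


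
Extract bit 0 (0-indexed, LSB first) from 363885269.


0b10101101100000111001011010101, position 0 = 1

1


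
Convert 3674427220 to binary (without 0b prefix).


3674427220 = 11011011000000110100111101010100 in binary

11011011000000110100111101010100


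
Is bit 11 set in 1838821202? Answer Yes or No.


0b1101101100110100010111101010010, bit 11 = 1. Yes

Yes


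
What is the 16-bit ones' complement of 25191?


25191 ^ 65535 = 40344

40344


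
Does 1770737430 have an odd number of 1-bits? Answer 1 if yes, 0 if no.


0b1101001100010110100111100010110 has 16 ones => parity 0

0


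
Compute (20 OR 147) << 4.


Step 1: 20 | 147 = 151
Step 2: 151 << 4 = 2416

2416


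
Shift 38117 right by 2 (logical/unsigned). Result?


0b1001010011100101 >> 2 = 0b10010100111001 = 9529

9529


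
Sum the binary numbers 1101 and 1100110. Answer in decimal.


1101 + 1100110 = 1110011 = 115

115


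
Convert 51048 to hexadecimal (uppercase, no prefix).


51048 = C768 hex

C768


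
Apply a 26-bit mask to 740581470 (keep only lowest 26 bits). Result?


740581470 & 67108863 = 2383966

2383966


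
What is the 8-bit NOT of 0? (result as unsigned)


~0b0 = 0b11111111 = 255 (8-bit unsigned)

255


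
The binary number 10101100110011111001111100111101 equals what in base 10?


10101100110011111001111100111101 in decimal = 2899287869

2899287869


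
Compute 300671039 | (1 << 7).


300671039 | (1 << 7) = 300671039 | 128 = 300671167

300671167


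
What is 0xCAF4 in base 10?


CAF4 hex = 51956 decimal

51956


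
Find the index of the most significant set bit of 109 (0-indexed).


0b1101101. Highest set bit at position 6

6


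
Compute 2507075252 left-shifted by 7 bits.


0b10010101011011101110111010110100 << 7 = 0b100101010110111011101110101101000000000 = 320905632256

320905632256


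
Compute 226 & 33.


0b11100010 & 0b100001 = 0b100000 = 32

32


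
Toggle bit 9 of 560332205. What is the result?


560332205 ^ (1 << 9) = 560332205 ^ 512 = 560332717

560332717


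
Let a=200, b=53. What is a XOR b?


200 ^ 53 = 253

253


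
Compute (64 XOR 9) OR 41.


Step 1: 64 ^ 9 = 73
Step 2: 73 | 41 = 105

105


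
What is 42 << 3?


0b101010 << 3 = 0b101010000 = 336

336


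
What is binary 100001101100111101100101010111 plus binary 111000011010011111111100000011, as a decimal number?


100001101100111101100101010111 + 111000011010011111111100000011 = 1011010000111011101100001011010 = 1511905370

1511905370


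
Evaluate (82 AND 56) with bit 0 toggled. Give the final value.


Step 1: 82 & 56 = 16
Step 2: 16 ^ (1 << 0) = 16 ^ 1 = 17

17


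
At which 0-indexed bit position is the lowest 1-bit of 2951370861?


0b10101111111010100101100001101101. Lowest set bit at position 0

0


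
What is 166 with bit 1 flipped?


166 ^ (1 << 1) = 166 ^ 2 = 164

164


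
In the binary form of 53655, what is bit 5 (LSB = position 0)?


0b1101000110010111, position 5 = 0

0


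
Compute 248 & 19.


0b11111000 & 0b10011 = 0b10000 = 16

16


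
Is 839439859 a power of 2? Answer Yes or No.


0b110010000010001101010111110011. Multiple bits set => No

No


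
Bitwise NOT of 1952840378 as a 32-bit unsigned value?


~0b1110100011001011111101010111010 = 0b10001011100110100000010101000101 = 2342126917 (32-bit unsigned)

2342126917


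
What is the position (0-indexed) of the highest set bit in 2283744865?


0b10001000000111110010111001100001. Highest set bit at position 31

31


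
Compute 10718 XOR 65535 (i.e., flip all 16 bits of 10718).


10718 ^ 65535 = 54817

54817


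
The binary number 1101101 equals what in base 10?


1101101 in decimal = 109

109


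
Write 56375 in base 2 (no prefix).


56375 = 1101110000110111 in binary

1101110000110111


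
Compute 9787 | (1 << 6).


9787 | (1 << 6) = 9787 | 64 = 9851

9851


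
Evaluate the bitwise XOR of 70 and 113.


0b1000110 ^ 0b1110001 = 0b110111 = 55

55


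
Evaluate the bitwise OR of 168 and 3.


0b10101000 | 0b11 = 0b10101011 = 171

171


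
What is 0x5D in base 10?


5D hex = 93 decimal

93


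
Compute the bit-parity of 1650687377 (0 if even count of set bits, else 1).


0b1100010011000110111110110010001 has 16 ones => parity 0

0


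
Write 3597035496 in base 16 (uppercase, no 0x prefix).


3597035496 = D66667E8 hex

D66667E8


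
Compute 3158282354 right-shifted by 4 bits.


0b10111100001111111001000001110010 >> 4 = 0b1011110000111111100100000111 = 197392647

197392647


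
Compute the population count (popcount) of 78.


0b1001110 has 4 set bits

4


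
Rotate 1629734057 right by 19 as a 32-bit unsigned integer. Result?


Rotate 0b1100001001000111100010010101001 right by 19 (32-bit) = 0b1111000100101010010110000100100 = 2023042084

2023042084


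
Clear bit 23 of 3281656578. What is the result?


3281656578 & ~(1 << 23) = 3273267970

3273267970


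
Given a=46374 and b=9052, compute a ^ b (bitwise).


46374 ^ 9052 = 38522

38522


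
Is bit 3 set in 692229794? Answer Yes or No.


0b101001010000101001011010100010, bit 3 = 0. No

No


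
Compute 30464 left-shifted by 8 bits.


0b111011100000000 << 8 = 0b11101110000000000000000 = 7798784

7798784


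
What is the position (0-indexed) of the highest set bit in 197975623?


0b1011110011001101111001000111. Highest set bit at position 27

27


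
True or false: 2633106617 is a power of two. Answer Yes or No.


0b10011100111100100000010010111001. Multiple bits set => No

No


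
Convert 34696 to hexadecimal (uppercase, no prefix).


34696 = 8788 hex

8788


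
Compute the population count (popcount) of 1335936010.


0b1001111101000001100010000001010 has 12 set bits

12


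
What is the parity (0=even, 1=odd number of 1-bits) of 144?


0b10010000 has 2 ones => parity 0

0


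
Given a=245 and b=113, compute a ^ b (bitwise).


245 ^ 113 = 132

132


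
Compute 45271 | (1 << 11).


45271 | (1 << 11) = 45271 | 2048 = 47319

47319


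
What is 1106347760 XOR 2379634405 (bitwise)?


0b1000001111100011000011011110000 ^ 0b10001101110101100101011011100101 = 0b11001100001001111101000000010101 = 3425161237

3425161237


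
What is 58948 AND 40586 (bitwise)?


0b1110011001000100 & 0b1001111010001010 = 0b1000011000000000 = 34304

34304


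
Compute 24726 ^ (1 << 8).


24726 ^ (1 << 8) = 24726 ^ 256 = 24982

24982


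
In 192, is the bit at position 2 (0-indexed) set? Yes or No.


0b11000000, bit 2 = 0. No

No


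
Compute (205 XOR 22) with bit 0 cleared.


Step 1: 205 ^ 22 = 219
Step 2: 219 & ~(1 << 0) = 218

218


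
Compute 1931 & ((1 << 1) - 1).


1931 & 1 = 1

1


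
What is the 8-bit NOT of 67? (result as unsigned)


~0b1000011 = 0b10111100 = 188 (8-bit unsigned)

188


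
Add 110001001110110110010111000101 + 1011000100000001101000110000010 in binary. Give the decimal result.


110001001110110110010111000101 + 1011000100000001101000110000010 = 10001001101111000011011101000111 = 2310813511

2310813511


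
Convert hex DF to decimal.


DF hex = 223 decimal

223


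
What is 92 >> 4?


0b1011100 >> 4 = 0b101 = 5

5


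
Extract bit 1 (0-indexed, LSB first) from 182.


0b10110110, position 1 = 1

1


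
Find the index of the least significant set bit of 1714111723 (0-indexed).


0b1100110001010110100010011101011. Lowest set bit at position 0

0


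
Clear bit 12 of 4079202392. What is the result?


4079202392 & ~(1 << 12) = 4079198296

4079198296


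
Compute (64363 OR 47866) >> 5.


Step 1: 64363 | 47866 = 64507
Step 2: 64507 >> 5 = 2015

2015


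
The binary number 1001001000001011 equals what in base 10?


1001001000001011 in decimal = 37387

37387


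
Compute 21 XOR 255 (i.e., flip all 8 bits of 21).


21 ^ 255 = 234

234


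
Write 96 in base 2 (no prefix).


96 = 1100000 in binary

1100000


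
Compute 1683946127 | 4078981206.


0b1100100010111101111101010001111 | 0b11110011001000000101000001010110 = 0b11110111011111101111101011011111 = 4152294111

4152294111


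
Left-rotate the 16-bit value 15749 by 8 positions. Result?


Rotate 0b11110110000101 left by 8 (16-bit) = 0b1000010100111101 = 34109

34109


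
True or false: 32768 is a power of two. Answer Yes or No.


0b1000000000000000. Only one bit set => Yes

Yes


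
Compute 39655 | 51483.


0b1001101011100111 | 0b1100100100011011 = 0b1101101111111111 = 56319

56319


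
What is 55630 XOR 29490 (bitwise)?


0b1101100101001110 ^ 0b111001100110010 = 0b1010101001111100 = 43644

43644


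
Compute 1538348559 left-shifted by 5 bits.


0b1011011101100010101011000001111 << 5 = 0b101101110110001010101100000111100000 = 49227153888

49227153888


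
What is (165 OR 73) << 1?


Step 1: 165 | 73 = 237
Step 2: 237 << 1 = 474

474


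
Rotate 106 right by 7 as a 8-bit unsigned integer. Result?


Rotate 0b1101010 right by 7 (8-bit) = 0b11010100 = 212

212


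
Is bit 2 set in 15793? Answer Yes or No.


0b11110110110001, bit 2 = 0. No

No


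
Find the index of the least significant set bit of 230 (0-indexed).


0b11100110. Lowest set bit at position 1

1


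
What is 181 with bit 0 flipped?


181 ^ (1 << 0) = 181 ^ 1 = 180

180


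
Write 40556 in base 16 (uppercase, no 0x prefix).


40556 = 9E6C hex

9E6C


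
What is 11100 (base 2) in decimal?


11100 in decimal = 28

28


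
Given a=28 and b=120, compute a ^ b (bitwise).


28 ^ 120 = 100

100


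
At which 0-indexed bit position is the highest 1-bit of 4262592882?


0b11111110000100100000000101110010. Highest set bit at position 31

31


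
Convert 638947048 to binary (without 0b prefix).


638947048 = 100110000101011000111011101000 in binary

100110000101011000111011101000


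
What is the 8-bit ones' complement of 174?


174 ^ 255 = 81

81


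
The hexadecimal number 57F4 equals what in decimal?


57F4 hex = 22516 decimal

22516


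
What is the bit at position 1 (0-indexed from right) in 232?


0b11101000, position 1 = 0

0


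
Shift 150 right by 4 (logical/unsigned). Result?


0b10010110 >> 4 = 0b1001 = 9

9


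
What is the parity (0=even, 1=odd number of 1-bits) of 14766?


0b11100110101110 has 9 ones => parity 1

1


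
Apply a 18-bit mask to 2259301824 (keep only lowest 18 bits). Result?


2259301824 & 262143 = 144832

144832


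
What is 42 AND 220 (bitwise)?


0b101010 & 0b11011100 = 0b1000 = 8

8


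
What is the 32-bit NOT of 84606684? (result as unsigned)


~0b101000010101111111011011100 = 0b11111010111101010000000100100011 = 4210360611 (32-bit unsigned)

4210360611


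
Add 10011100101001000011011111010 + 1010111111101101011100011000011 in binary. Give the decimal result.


10011100101001000011011111010 + 1010111111101101011100011000011 = 1101011100010110011111110111101 = 1804287933

1804287933


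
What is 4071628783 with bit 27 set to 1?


4071628783 | (1 << 27) = 4071628783 | 134217728 = 4205846511

4205846511


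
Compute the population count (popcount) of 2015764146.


0b1111000001001100001111010110010 has 15 set bits

15


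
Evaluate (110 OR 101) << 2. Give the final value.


Step 1: 110 | 101 = 111
Step 2: 111 << 2 = 444

444


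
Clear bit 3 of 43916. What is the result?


43916 & ~(1 << 3) = 43908

43908


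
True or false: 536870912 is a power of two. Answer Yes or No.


0b100000000000000000000000000000. Only one bit set => Yes

Yes


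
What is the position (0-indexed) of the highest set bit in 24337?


0b101111100010001. Highest set bit at position 14

14


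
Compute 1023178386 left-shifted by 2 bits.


0b111100111111000111011010010010 << 2 = 0b11110011111100011101101001001000 = 4092713544

4092713544


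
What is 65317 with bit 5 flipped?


65317 ^ (1 << 5) = 65317 ^ 32 = 65285

65285


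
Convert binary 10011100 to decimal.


10011100 in decimal = 156

156


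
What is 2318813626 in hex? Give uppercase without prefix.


2318813626 = 8A3649BA hex

8A3649BA


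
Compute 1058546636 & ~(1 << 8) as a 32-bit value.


1058546636 & ~(1 << 8) = 1058546380

1058546380


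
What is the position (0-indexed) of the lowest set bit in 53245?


0b1100111111111101. Lowest set bit at position 0

0


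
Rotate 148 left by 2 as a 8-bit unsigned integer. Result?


Rotate 0b10010100 left by 2 (8-bit) = 0b1010010 = 82

82


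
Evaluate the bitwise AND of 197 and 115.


0b11000101 & 0b1110011 = 0b1000001 = 65

65


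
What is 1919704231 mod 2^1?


1919704231 & 1 = 1

1


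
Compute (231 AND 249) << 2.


Step 1: 231 & 249 = 225
Step 2: 225 << 2 = 900

900


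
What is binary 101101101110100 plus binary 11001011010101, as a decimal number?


101101101110100 + 11001011010101 = 1000111001001001 = 36425

36425


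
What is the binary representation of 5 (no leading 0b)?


5 = 101 in binary

101


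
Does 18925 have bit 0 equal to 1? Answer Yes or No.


0b100100111101101, bit 0 = 1. Yes

Yes


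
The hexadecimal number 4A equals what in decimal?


4A hex = 74 decimal

74


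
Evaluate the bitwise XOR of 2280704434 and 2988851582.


0b10000111111100001100100110110010 ^ 0b10110010001001100100000101111110 = 0b110101110101101000100011001100 = 903252172

903252172


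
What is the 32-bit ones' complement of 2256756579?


2256756579 ^ 4294967295 = 2038210716

2038210716


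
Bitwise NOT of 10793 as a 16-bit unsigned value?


~0b10101000101001 = 0b1101010111010110 = 54742 (16-bit unsigned)

54742


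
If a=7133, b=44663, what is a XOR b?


7133 ^ 44663 = 46506

46506


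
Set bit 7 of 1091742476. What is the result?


1091742476 | (1 << 7) = 1091742476 | 128 = 1091742604

1091742604


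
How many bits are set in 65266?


0b1111111011110010 has 12 set bits

12


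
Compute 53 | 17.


0b110101 | 0b10001 = 0b110101 = 53

53


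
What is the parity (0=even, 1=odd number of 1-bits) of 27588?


0b110101111000100 has 8 ones => parity 0

0


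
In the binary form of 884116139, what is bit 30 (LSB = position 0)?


0b110100101100101000101010101011, position 30 = 0

0


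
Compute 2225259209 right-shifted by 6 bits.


0b10000100101000101100001011001001 >> 6 = 0b10000100101000101100001011 = 34769675

34769675


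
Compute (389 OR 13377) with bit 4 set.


Step 1: 389 | 13377 = 13765
Step 2: 13765 | (1 << 4) = 13765 | 16 = 13781

13781


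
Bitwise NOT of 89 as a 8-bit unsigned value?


~0b1011001 = 0b10100110 = 166 (8-bit unsigned)

166


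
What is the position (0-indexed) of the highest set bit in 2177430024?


0b10000001110010001111001000001000. Highest set bit at position 31

31


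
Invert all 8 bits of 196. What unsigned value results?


196 ^ 255 = 59

59


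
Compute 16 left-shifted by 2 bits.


0b10000 << 2 = 0b1000000 = 64

64


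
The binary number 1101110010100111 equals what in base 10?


1101110010100111 in decimal = 56487

56487


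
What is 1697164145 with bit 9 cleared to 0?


1697164145 & ~(1 << 9) = 1697163633

1697163633


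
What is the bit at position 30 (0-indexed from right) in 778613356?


0b101110011010001011001001101100, position 30 = 0

0


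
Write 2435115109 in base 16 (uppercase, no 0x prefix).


2435115109 = 9124E865 hex

9124E865


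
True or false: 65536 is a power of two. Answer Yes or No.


0b10000000000000000. Only one bit set => Yes

Yes


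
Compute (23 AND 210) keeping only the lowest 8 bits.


Step 1: 23 & 210 = 18
Step 2: 18 & 255 = 18

18


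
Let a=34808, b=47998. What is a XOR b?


34808 ^ 47998 = 15494

15494


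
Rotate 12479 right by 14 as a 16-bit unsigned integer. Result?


Rotate 0b11000010111111 right by 14 (16-bit) = 0b1100001011111100 = 49916

49916


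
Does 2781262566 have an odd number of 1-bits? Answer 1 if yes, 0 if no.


0b10100101110001101011001011100110 has 17 ones => parity 1

1


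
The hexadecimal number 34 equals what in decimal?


34 hex = 52 decimal

52


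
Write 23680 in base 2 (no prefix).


23680 = 101110010000000 in binary

101110010000000


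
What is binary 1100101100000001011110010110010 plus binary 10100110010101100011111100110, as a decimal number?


1100101100000001011110010110010 + 10100110010101100011111100110 = 1111010010010111000010010011000 = 2051769496

2051769496


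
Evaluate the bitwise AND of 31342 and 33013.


0b111101001101110 & 0b1000000011110101 = 0b1100100 = 100

100


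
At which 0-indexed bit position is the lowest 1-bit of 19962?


0b100110111111010. Lowest set bit at position 1

1


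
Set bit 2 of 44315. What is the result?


44315 | (1 << 2) = 44315 | 4 = 44319

44319


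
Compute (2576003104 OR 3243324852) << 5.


Step 1: 2576003104 | 3243324852 = 3655054772
Step 2: 3655054772 << 5 = 116961752704

116961752704


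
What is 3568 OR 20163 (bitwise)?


0b110111110000 | 0b100111011000011 = 0b100111111110011 = 20467

20467


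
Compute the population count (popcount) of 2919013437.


0b10101101111111001001110000111101 has 20 set bits

20


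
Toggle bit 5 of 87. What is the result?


87 ^ (1 << 5) = 87 ^ 32 = 119

119


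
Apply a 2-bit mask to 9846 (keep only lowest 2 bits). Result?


9846 & 3 = 2

2


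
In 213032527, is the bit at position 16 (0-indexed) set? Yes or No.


0b1100101100101001111001001111, bit 16 = 0. No

No


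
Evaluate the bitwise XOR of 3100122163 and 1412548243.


0b10111000110010000001110000110011 ^ 0b1010100001100011100011010010011 = 0b11101100111110011101101010100000 = 3975797408

3975797408


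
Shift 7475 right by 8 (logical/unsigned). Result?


0b1110100110011 >> 8 = 0b11101 = 29

29


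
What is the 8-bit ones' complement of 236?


236 ^ 255 = 19

19


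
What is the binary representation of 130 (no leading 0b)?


130 = 10000010 in binary

10000010


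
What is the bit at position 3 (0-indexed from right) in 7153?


0b1101111110001, position 3 = 0

0


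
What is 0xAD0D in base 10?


AD0D hex = 44301 decimal

44301


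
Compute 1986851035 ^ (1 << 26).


1986851035 ^ (1 << 26) = 1986851035 ^ 67108864 = 1919742171

1919742171


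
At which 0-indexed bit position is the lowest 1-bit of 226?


0b11100010. Lowest set bit at position 1

1


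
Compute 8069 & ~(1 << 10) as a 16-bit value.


8069 & ~(1 << 10) = 7045

7045


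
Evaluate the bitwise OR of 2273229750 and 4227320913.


0b10000111011111101011101110110110 | 0b11111011111101111100110001010001 = 0b11111111111111111111111111110111 = 4294967287

4294967287


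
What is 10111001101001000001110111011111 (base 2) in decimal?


10111001101001000001110111011111 in decimal = 3114540511

3114540511


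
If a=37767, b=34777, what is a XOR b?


37767 ^ 34777 = 5214

5214


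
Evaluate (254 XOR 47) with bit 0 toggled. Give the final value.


Step 1: 254 ^ 47 = 209
Step 2: 209 ^ (1 << 0) = 209 ^ 1 = 208

208


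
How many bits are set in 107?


0b1101011 has 5 set bits

5


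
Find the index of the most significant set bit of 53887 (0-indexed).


0b1101001001111111. Highest set bit at position 15

15


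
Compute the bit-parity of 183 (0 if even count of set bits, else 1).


0b10110111 has 6 ones => parity 0

0


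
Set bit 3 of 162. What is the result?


162 | (1 << 3) = 162 | 8 = 170

170


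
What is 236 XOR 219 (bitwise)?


0b11101100 ^ 0b11011011 = 0b110111 = 55

55


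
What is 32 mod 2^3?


32 & 7 = 0

0


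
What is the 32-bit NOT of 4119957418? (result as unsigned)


~0b11110101100100011000111110101010 = 0b1010011011100111000001010101 = 175009877 (32-bit unsigned)

175009877


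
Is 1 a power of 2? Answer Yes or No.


0b1. Only one bit set => Yes

Yes


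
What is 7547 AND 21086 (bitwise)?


0b1110101111011 & 0b101001001011110 = 0b1000001011010 = 4186

4186


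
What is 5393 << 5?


0b1010100010001 << 5 = 0b101010001000100000 = 172576

172576


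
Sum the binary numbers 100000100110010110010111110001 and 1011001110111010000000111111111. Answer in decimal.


100000100110010110010111110001 + 1011001110111010000000111111111 = 1111010011101100110011111110000 = 2054580208

2054580208


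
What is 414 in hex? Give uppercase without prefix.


414 = 19E hex

19E


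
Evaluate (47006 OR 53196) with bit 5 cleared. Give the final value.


Step 1: 47006 | 53196 = 65502
Step 2: 65502 & ~(1 << 5) = 65502

65502


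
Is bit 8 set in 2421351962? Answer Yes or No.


0b10010000010100101110011000011010, bit 8 = 0. No

No


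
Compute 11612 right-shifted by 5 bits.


0b10110101011100 >> 5 = 0b101101010 = 362

362


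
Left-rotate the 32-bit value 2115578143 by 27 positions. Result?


Rotate 0b1111110000110010010100100011111 left by 27 (32-bit) = 0b11111011111100001100100101001000 = 4226861384

4226861384


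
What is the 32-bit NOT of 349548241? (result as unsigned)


~0b10100110101011010111011010001 = 0b11101011001010100101000100101110 = 3945419054 (32-bit unsigned)

3945419054


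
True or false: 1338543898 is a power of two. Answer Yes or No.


0b1001111110010001000111100011010. Multiple bits set => No

No


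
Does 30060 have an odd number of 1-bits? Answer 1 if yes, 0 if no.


0b111010101101100 has 9 ones => parity 1

1


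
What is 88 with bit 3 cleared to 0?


88 & ~(1 << 3) = 80

80


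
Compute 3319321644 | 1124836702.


0b11000101110110001101010000101100 | 0b1000011000010111010010101011110 = 0b11000111110110111111010101111110 = 3353081214

3353081214


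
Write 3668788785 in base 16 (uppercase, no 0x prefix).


3668788785 = DAAD4631 hex

DAAD4631


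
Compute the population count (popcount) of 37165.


0b1001000100101101 has 7 set bits

7


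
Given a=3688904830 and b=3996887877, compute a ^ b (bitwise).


3688904830 ^ 3996887877 = 903582523

903582523


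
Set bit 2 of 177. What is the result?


177 | (1 << 2) = 177 | 4 = 181

181


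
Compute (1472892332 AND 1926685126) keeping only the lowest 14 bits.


Step 1: 1472892332 & 1926685126 = 1388478852
Step 2: 1388478852 & 16383 = 388

388


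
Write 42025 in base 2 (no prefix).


42025 = 1010010000101001 in binary

1010010000101001


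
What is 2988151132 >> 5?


0b10110010000110111001000101011100 >> 5 = 0b101100100001101110010001010 = 93379722

93379722


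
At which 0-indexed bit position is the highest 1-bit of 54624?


0b1101010101100000. Highest set bit at position 15

15


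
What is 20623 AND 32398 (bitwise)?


0b101000010001111 & 0b111111010001110 = 0b101000010001110 = 20622

20622


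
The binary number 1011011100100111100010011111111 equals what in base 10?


1011011100100111100010011111111 in decimal = 1536410879

1536410879


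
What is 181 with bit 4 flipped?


181 ^ (1 << 4) = 181 ^ 16 = 165

165


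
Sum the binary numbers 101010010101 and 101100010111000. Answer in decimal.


101010010101 + 101100010111000 = 110001101001101 = 25421

25421


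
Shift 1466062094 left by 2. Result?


0b1010111011000100101010100001110 << 2 = 0b101011101100010010101010000111000 = 5864248376

5864248376


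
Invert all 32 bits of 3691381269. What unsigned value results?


3691381269 ^ 4294967295 = 603586026

603586026


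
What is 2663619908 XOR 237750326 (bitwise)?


0b10011110110000111001110101000100 ^ 0b1110001010111100100000110110 = 0b10010000111010000101010101110010 = 2431145330

2431145330


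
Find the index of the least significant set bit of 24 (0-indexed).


0b11000. Lowest set bit at position 3

3


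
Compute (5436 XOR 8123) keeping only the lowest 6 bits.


Step 1: 5436 ^ 8123 = 2695
Step 2: 2695 & 63 = 7

7


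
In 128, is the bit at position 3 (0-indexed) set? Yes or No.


0b10000000, bit 3 = 0. No

No


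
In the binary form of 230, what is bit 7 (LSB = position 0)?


0b11100110, position 7 = 1

1


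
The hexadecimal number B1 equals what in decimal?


B1 hex = 177 decimal

177


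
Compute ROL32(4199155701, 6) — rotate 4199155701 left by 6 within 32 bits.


Rotate 0b11111010010010100000011111110101 left by 6 (32-bit) = 0b10010010100000011111110101111110 = 2457992574

2457992574


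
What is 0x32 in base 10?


32 hex = 50 decimal

50


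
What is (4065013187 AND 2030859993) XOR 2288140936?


Step 1: 4065013187 & 2030859993 = 1879581889
Step 2: 1879581889 ^ 2288140936 = 4167722569

4167722569


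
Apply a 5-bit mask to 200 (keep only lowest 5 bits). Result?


200 & 31 = 8

8


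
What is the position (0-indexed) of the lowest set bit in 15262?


0b11101110011110. Lowest set bit at position 1

1


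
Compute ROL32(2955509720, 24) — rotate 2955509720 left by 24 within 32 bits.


Rotate 0b10110000001010010111111111011000 left by 24 (32-bit) = 0b11011000101100000010100101111111 = 3635423615

3635423615


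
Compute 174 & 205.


0b10101110 & 0b11001101 = 0b10001100 = 140

140


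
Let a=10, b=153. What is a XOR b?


10 ^ 153 = 147

147


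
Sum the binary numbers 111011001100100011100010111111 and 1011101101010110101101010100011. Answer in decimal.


111011001100100011100010111111 + 1011101101010110101101010100011 = 10011000110111011001001101100010 = 2564658018

2564658018


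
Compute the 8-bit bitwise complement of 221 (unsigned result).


~0b11011101 = 0b100010 = 34 (8-bit unsigned)

34


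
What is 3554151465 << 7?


0b11010011110110000000110000101001 << 7 = 0b110100111101100000001100001010010000000 = 454931387520

454931387520


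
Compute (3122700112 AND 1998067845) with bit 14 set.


Step 1: 3122700112 & 1998067845 = 838866944
Step 2: 838866944 | (1 << 14) = 838866944 | 16384 = 838883328

838883328


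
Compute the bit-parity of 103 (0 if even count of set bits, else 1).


0b1100111 has 5 ones => parity 1

1


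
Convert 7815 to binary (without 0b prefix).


7815 = 1111010000111 in binary

1111010000111


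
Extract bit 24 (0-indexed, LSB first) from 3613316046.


0b11010111010111101101001111001110, position 24 = 1

1


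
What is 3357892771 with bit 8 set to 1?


3357892771 | (1 << 8) = 3357892771 | 256 = 3357893027

3357893027
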